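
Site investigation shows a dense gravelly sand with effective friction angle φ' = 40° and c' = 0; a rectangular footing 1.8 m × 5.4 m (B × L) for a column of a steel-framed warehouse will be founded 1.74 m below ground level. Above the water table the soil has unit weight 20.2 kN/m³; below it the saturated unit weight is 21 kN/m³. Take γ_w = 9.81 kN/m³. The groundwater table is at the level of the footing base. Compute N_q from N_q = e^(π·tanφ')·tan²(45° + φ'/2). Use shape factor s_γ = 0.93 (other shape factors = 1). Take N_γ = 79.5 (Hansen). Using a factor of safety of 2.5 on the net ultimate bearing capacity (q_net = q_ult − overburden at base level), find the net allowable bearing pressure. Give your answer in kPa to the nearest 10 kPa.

N_q = e^(π·tan40°)·tan²(65°) = 64.2.
q = γ·D_f = 20.2 × 1.74 = 35.148 kPa.
For the ½γBN_γ term take γ' = 21 − 9.81 = 11.19 kN/m³ (soil below base is submerged).
q·N_q = 35.148 × 64.195 = 2256.3 kPa
0.5·γ·B·N_γ·s_γ = 0.5 × 11.19 × 1.8 × 79.5 × 0.93 = 744.6 kPa
q_ult = 2256.3 + 744.6 = 3000.9 kPa.
q_net = 3000.9 − 35.148 = 2965.8 kPa.
q_all(net) = 2965.8 / 2.5 = 1186.3 kPa.

q_all(net) ≈ 1190 kPa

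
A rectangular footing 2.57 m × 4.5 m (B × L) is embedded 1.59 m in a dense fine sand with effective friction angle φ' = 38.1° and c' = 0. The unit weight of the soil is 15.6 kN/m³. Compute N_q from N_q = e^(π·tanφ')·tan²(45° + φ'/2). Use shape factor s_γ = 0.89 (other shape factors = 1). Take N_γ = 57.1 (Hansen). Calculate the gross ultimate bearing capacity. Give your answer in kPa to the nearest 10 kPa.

q_ult ≈ 2250 kPa

tan38.1° = 0.7841, so N_q = e^(π×0.7841)·tan²(64.05°) = 11.744 × 4.222 = 49.59.
Overburden at base level: q = 15.6 × 1.59 = 24.804 kPa.
Surcharge term q·N_q = 24.804 × 49.587 = 1230 kPa; self-weight term 0.5·γ·B·N_γ·s_γ = 0.5 × 15.6 × 2.57 × 57.1 × 0.89 = 1018.7 kPa.
q_ult = 1230 + 1018.7 = 2248.7 kPa.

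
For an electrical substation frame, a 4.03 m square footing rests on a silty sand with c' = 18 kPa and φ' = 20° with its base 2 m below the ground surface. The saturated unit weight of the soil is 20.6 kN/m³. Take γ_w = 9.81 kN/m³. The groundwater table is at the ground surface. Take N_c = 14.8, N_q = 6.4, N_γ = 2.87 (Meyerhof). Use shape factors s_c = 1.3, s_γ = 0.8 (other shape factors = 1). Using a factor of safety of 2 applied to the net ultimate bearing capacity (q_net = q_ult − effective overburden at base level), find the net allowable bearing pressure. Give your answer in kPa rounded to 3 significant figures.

q_all(net) ≈ 256 kPa

γ' = 20.6 − 9.81 = 10.79 kN/m³ (submerged throughout). q = 10.79 × 2 = 21.58 kPa; the same γ' applies in the ½γBN_γ term.
c·N_c·s_c = 18 × 14.8 × 1.3 = 346.32 kPa
q·N_q = 21.58 × 6.4 = 138.11 kPa
0.5·γ·B·N_γ·s_γ = 0.5 × 10.79 × 4.03 × 2.87 × 0.8 = 49.919 kPa
q_ult = 346.32 + 138.11 + 49.919 = 534.35 kPa.
Net ultimate: q_net = 534.35 − 21.58 = 512.77 kPa.
q_all(net) = 512.77 / 2 = 256.39 kPa.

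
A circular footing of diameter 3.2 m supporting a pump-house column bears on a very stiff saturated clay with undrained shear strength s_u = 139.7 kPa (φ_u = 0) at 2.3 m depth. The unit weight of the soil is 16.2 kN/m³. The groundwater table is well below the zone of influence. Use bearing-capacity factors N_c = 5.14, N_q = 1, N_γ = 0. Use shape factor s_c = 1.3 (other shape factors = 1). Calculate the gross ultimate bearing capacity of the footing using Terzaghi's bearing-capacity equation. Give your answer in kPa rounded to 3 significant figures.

q_ult ≈ 971 kPa

Overburden at base level: q = 16.2 × 2.3 = 37.26 kPa.
Cohesion term c·N_c·s_c = 139.7 × 5.14 × 1.3 = 933.48 kPa; surcharge term q·N_q = 37.26 × 1 = 37.26 kPa.
q_ult = 933.48 + 37.26 = 970.74 kPa.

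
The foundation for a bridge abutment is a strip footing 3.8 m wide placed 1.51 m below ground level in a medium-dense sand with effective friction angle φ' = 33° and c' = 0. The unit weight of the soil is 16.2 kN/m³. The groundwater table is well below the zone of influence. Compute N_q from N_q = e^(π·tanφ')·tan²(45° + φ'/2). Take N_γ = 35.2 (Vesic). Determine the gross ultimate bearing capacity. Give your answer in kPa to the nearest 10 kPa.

q_ult ≈ 1720 kPa

tan33° = 0.6494, so N_q = e^(π×0.6494)·tan²(61.5°) = 7.692 × 3.392 = 26.09.
q = γ·D_f = 16.2 × 1.51 = 24.462 kPa.
q·N_q = 24.462 × 26.092 = 638.26 kPa
0.5·γ·B·N_γ = 0.5 × 16.2 × 3.8 × 35.2 = 1083.5 kPa
q_ult = 638.26 + 1083.5 = 1721.7 kPa.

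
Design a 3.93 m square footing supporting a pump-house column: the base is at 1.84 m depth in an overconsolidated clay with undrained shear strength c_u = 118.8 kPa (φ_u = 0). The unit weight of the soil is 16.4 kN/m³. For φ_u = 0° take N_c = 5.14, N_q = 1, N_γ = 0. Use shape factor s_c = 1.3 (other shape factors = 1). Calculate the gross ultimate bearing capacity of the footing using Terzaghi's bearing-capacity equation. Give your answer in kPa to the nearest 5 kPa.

q_ult ≈ 825 kPa

Overburden at base level: q = 16.4 × 1.84 = 30.176 kPa.
Cohesion term c·N_c·s_c = 118.8 × 5.14 × 1.3 = 793.82 kPa; surcharge term q·N_q = 30.176 × 1 = 30.176 kPa.
q_ult = 793.82 + 30.176 = 824 kPa.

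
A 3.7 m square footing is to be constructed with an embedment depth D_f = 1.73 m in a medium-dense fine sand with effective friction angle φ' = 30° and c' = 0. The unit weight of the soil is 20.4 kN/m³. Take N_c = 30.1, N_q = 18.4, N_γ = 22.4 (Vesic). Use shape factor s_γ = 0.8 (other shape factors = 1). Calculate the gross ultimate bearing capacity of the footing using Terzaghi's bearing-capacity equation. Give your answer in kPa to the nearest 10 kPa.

q_ult ≈ 1330 kPa

q = γ·D_f = 20.4 × 1.73 = 35.292 kPa.
q·N_q = 35.292 × 18.4 = 649.37 kPa
0.5·γ·B·N_γ·s_γ = 0.5 × 20.4 × 3.7 × 22.4 × 0.8 = 676.3 kPa
q_ult = 649.37 + 676.3 = 1325.7 kPa.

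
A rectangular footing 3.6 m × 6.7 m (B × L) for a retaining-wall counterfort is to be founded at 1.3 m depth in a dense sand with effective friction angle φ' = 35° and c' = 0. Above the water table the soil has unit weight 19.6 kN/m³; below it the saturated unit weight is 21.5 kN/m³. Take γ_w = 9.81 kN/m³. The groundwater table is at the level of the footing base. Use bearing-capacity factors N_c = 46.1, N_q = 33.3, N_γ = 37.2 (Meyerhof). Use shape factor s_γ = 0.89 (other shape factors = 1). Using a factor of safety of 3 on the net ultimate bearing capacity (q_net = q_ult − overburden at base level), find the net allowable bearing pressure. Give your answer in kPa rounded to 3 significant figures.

q_all(net) ≈ 507 kPa

Overburden at base level: q = 19.6 × 1.3 = 25.48 kPa.
Below the base the soil is submerged, so the ½γBN_γ term uses γ' = 21.5 − 9.81 = 11.69 kN/m³.
Surcharge term q·N_q = 25.48 × 33.3 = 848.48 kPa; self-weight term 0.5·γ·B·N_γ·s_γ = 0.5 × 11.69 × 3.6 × 37.2 × 0.89 = 696.66 kPa.
q_ult = 848.48 + 696.66 = 1545.1 kPa.
q_net = 1545.1 − 25.48 = 1519.7 kPa.
q_all(net) = 1519.7 / 3 = 506.55 kPa.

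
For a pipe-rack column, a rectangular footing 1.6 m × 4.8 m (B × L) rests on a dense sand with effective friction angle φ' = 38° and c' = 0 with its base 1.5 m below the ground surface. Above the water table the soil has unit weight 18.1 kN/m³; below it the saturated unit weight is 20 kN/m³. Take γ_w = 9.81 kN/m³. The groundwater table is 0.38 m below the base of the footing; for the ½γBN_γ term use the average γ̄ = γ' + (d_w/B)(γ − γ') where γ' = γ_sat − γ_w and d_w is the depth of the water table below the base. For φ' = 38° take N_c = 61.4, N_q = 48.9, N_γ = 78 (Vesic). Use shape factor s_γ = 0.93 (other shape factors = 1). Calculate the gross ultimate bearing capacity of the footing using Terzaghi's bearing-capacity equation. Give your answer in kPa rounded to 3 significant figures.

Overburden at base level: q = 18.1 × 1.5 = 27.15 kPa.
The water table is 0.38 m below the base (< B = 1.6 m), so the ½γBN_γ term uses γ̄ = γ' + (d_w/B)(γ − γ') = 10.19 + (0.38/1.6)(18.1 − 10.19) = 12.069 kN/m³.
Surcharge term q·N_q = 27.15 × 48.9 = 1327.6 kPa; self-weight term 0.5·γ·B·N_γ·s_γ = 0.5 × 12.069 × 1.6 × 78 × 0.93 = 700.37 kPa.
q_ult = 1327.6 + 700.37 = 2028 kPa.

q_ult ≈ 2030 kPa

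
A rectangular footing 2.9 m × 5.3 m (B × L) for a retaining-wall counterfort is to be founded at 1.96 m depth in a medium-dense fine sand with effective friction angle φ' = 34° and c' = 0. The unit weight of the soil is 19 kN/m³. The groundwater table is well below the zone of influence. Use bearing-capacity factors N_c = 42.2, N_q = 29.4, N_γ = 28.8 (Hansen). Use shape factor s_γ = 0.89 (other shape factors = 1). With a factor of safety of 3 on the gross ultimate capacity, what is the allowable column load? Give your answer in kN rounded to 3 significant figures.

Overburden at base level: q = 19 × 1.96 = 37.24 kPa.
Surcharge term q·N_q = 37.24 × 29.4 = 1094.9 kPa; self-weight term 0.5·γ·B·N_γ·s_γ = 0.5 × 19 × 2.9 × 28.8 × 0.89 = 706.16 kPa.
q_ult = 1094.9 + 706.16 = 1801 kPa.
Gross allowable pressure q_all = 1801 / 3 = 600.34 kPa.
Footing area = 15.37 m², so allowable column load = 600.34 × 15.37 = 9227.2 kN.

P_all ≈ 9230 kN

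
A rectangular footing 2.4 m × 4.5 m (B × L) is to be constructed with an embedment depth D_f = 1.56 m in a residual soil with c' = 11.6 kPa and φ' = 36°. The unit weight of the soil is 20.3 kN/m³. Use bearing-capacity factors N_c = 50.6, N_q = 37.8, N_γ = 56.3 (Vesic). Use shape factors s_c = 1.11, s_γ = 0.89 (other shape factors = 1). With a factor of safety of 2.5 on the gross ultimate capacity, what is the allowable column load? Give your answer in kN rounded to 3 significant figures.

Effective surcharge at the founding depth q = γ·D_f = 20.3 × 1.56 = 31.668 kPa.
q_ult = c·N_c·s_c + q·N_q + 0.5·γ·B·N_γ·s_γ
     = 11.6 × 50.6 × 1.11 + 31.668 × 37.8 + 0.5 × 20.3 × 2.4 × 56.3 × 0.89
     = 651.53 + 1197.1 + 1220.6 = 3069.2 kPa.
Gross allowable pressure q_all = 3069.2 / 2.5 = 1227.7 kPa.
Footing area = 10.8 m², so allowable column load = 1227.7 × 10.8 = 13259 kN.

P_all ≈ 13300 kN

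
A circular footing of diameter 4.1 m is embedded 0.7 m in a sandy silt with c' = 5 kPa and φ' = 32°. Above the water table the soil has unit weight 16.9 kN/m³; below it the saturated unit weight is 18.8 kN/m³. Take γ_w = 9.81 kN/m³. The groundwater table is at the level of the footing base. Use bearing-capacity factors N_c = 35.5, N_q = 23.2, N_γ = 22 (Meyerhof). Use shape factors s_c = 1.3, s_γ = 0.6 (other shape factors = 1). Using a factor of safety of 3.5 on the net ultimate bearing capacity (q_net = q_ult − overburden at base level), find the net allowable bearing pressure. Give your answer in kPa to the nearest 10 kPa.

q_all(net) ≈ 210 kPa

q = γ·D_f = 16.9 × 0.7 = 11.83 kPa.
For the ½γBN_γ term take γ' = 18.8 − 9.81 = 8.99 kN/m³ (soil below base is submerged).
c·N_c·s_c = 5 × 35.5 × 1.3 = 230.75 kPa
q·N_q = 11.83 × 23.2 = 274.46 kPa
0.5·γ·B·N_γ·s_γ = 0.5 × 8.99 × 4.1 × 22 × 0.6 = 243.27 kPa
q_ult = 230.75 + 274.46 + 243.27 = 748.48 kPa.
q_net = 748.48 − 11.83 = 736.65 kPa.
q_all(net) = 736.65 / 3.5 = 210.47 kPa.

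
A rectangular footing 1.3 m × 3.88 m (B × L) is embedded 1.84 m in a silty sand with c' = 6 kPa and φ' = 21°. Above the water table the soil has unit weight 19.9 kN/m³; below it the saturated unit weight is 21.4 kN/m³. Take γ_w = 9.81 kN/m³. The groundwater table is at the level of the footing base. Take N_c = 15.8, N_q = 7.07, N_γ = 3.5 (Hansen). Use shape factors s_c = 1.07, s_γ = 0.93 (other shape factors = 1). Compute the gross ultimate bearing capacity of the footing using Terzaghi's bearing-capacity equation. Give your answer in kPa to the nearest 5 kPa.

Effective surcharge at the founding depth q = γ·D_f = 19.9 × 1.84 = 36.616 kPa.
The water table coincides with the base, so in the self-weight term γ → γ' = 11.59 kN/m³.
q_ult = c·N_c·s_c + q·N_q + 0.5·γ·B·N_γ·s_γ
     = 6 × 15.8 × 1.07 + 36.616 × 7.07 + 0.5 × 11.59 × 1.3 × 3.5 × 0.93
     = 101.44 + 258.88 + 24.522 = 384.83 kPa.

q_ult ≈ 385 kPa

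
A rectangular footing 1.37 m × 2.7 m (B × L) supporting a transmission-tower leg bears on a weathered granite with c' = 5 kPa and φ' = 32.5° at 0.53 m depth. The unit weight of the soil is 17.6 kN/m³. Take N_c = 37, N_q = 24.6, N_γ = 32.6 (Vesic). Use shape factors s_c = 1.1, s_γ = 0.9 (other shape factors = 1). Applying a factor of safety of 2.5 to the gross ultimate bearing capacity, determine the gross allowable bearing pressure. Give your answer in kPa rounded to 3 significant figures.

Overburden at base level: q = 17.6 × 0.53 = 9.328 kPa.
Cohesion term c·N_c·s_c = 5 × 37 × 1.1 = 203.5 kPa; surcharge term q·N_q = 9.328 × 24.6 = 229.47 kPa; self-weight term 0.5·γ·B·N_γ·s_γ = 0.5 × 17.6 × 1.37 × 32.6 × 0.9 = 353.72 kPa.
q_ult = 203.5 + 229.47 + 353.72 = 786.69 kPa.
q_all = q_ult / FS = 786.69 / 2.5 = 314.68 kPa.

q_all ≈ 315 kPa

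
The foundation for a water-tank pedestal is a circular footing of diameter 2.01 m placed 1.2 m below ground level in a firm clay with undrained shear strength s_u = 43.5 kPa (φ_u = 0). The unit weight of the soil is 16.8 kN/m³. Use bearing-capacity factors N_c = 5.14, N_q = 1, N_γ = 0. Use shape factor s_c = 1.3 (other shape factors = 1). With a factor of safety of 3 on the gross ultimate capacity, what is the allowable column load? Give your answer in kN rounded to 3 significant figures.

P_all ≈ 329 kN

Effective surcharge at the founding depth q = γ·D_f = 16.8 × 1.2 = 20.16 kPa.
q_ult = c·N_c·s_c + q·N_q
     = 43.5 × 5.14 × 1.3 + 20.16 × 1
     = 290.67 + 20.16 = 310.83 kPa.
Gross allowable pressure q_all = 310.83 / 3 = 103.61 kPa.
Footing area = 3.1731 m², so allowable column load = 103.61 × 3.1731 = 328.76 kN.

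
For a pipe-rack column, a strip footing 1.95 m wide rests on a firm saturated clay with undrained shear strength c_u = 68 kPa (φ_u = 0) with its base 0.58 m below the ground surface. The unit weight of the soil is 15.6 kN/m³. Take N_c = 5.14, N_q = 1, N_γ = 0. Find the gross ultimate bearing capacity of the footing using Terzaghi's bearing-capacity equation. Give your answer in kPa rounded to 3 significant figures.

Effective surcharge at the founding depth q = γ·D_f = 15.6 × 0.58 = 9.048 kPa.
q_ult = c·N_c + q·N_q
     = 68 × 5.14 + 9.048 × 1
     = 349.52 + 9.048 = 358.57 kPa.

q_ult ≈ 359 kPa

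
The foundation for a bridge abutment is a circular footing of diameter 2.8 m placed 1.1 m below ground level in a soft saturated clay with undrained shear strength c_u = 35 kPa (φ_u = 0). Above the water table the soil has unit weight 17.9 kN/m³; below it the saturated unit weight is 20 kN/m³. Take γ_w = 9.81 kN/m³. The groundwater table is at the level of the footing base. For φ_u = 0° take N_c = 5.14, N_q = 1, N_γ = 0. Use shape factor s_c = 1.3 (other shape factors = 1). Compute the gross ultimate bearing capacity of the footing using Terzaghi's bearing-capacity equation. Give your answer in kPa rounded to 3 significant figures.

q = γ·D_f = 17.9 × 1.1 = 19.69 kPa.
c·N_c·s_c = 35 × 5.14 × 1.3 = 233.87 kPa
q·N_q = 19.69 × 1 = 19.69 kPa
q_ult = 233.87 + 19.69 = 253.56 kPa.

q_ult ≈ 254 kPa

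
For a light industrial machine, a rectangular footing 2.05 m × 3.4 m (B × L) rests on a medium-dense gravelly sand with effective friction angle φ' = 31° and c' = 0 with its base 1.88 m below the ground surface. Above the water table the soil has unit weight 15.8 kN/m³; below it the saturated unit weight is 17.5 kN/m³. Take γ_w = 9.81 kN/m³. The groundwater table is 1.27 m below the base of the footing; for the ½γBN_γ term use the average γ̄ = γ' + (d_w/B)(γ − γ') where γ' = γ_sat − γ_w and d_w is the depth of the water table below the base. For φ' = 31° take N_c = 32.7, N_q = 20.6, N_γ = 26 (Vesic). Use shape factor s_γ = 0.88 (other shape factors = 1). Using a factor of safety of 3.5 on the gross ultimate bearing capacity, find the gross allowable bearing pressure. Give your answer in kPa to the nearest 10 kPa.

Effective surcharge at the founding depth q = γ·D_f = 15.8 × 1.88 = 29.704 kPa.
With d_w = 1.27 m < B, γ̄ = 7.69 + (1.27/2.05) × (15.8 − 7.69) = 12.714 kN/m³.
q_ult = q·N_q + 0.5·γ·B·N_γ·s_γ
     = 29.704 × 20.6 + 0.5 × 12.714 × 2.05 × 26 × 0.88
     = 611.9 + 298.17 = 910.08 kPa.
q_all = 910.08 / 3.5 = 260.02 kPa.

q_all ≈ 260 kPa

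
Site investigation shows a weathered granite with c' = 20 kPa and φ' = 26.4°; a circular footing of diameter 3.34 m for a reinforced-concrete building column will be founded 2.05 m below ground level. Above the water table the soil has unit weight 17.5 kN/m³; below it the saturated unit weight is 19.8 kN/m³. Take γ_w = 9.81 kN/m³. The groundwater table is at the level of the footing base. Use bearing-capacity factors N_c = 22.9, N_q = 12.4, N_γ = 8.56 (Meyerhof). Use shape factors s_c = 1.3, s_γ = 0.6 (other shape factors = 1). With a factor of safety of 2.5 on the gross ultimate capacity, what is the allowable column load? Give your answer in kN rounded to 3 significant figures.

P_all ≈ 3950 kN

q = γ·D_f = 17.5 × 2.05 = 35.875 kPa.
For the ½γBN_γ term take γ' = 19.8 − 9.81 = 9.99 kN/m³ (soil below base is submerged).
c·N_c·s_c = 20 × 22.9 × 1.3 = 595.4 kPa
q·N_q = 35.875 × 12.4 = 444.85 kPa
0.5·γ·B·N_γ·s_γ = 0.5 × 9.99 × 3.34 × 8.56 × 0.6 = 85.685 kPa
q_ult = 595.4 + 444.85 + 85.685 = 1125.9 kPa.
Gross allowable pressure q_all = 1125.9 / 2.5 = 450.37 kPa.
Footing area = 8.7616 m², so allowable column load = 450.37 × 8.7616 = 3946 kN.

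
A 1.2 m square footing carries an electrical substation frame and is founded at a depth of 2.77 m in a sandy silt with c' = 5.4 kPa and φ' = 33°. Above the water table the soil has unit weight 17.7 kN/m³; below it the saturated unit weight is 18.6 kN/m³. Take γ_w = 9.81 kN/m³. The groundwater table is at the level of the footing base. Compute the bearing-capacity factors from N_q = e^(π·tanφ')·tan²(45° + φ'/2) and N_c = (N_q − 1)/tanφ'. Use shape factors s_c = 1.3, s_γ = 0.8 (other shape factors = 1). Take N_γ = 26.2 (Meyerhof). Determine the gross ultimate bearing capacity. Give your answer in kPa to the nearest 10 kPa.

q_ult ≈ 1660 kPa

tan33° = 0.6494, so N_q = e^(π×0.6494)·tan²(61.5°) = 7.692 × 3.392 = 26.09.
N_c = (26.09 − 1)/tan33° = 38.64.
Effective surcharge at the founding depth q = γ·D_f = 17.7 × 2.77 = 49.029 kPa.
The water table coincides with the base, so in the self-weight term γ → γ' = 8.79 kN/m³.
q_ult = c·N_c·s_c + q·N_q + 0.5·γ·B·N_γ·s_γ
     = 5.4 × 38.638 × 1.3 + 49.029 × 26.092 + 0.5 × 8.79 × 1.2 × 26.2 × 0.8
     = 271.24 + 1279.3 + 110.54 = 1661 kPa.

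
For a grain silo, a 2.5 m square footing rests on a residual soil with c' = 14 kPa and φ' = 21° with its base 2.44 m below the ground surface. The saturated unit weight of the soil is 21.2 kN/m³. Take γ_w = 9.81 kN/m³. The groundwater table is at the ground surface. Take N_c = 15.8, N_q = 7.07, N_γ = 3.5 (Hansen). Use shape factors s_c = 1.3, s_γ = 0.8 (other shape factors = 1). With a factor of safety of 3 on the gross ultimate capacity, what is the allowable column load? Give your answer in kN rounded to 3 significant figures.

Water table at ground surface, so effective unit weight γ' = 21.2 − 9.81 = 11.39 kN/m³ is used throughout; overburden q = 11.39 × 2.44 = 27.792 kPa; the same γ' applies in the ½γBN_γ term.
Cohesion term c·N_c·s_c = 14 × 15.8 × 1.3 = 287.56 kPa; surcharge term q·N_q = 27.792 × 7.07 = 196.49 kPa; self-weight term 0.5·γ·B·N_γ·s_γ = 0.5 × 11.39 × 2.5 × 3.5 × 0.8 = 39.865 kPa.
q_ult = 287.56 + 196.49 + 39.865 = 523.91 kPa.
Gross allowable pressure q_all = 523.91 / 3 = 174.64 kPa.
Footing area = 6.25 m², so allowable column load = 174.64 × 6.25 = 1091.5 kN.

P_all ≈ 1090 kN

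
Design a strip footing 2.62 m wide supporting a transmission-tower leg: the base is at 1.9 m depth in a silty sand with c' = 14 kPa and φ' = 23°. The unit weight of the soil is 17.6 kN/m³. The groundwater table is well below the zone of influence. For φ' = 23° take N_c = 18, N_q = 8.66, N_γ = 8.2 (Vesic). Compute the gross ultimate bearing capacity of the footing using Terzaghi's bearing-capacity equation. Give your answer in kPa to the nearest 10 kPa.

Effective surcharge at the founding depth q = γ·D_f = 17.6 × 1.9 = 33.44 kPa.
q_ult = c·N_c + q·N_q + 0.5·γ·B·N_γ
     = 14 × 18 + 33.44 × 8.66 + 0.5 × 17.6 × 2.62 × 8.2
     = 252 + 289.59 + 189.06 = 730.65 kPa.

q_ult ≈ 730 kPa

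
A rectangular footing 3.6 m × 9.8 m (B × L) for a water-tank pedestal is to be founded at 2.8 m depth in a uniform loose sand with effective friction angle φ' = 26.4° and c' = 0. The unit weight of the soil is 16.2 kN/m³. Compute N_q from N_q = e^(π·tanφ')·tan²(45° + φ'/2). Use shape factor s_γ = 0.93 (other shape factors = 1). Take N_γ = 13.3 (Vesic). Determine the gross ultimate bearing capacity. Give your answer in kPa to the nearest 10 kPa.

tan26.4° = 0.4964, so N_q = e^(π×0.4964)·tan²(58.2°) = 4.756 × 2.601 = 12.37.
Overburden at base level: q = 16.2 × 2.8 = 45.36 kPa.
Surcharge term q·N_q = 45.36 × 12.373 = 561.22 kPa; self-weight term 0.5·γ·B·N_γ·s_γ = 0.5 × 16.2 × 3.6 × 13.3 × 0.93 = 360.68 kPa.
q_ult = 561.22 + 360.68 = 921.9 kPa.

q_ult ≈ 920 kPa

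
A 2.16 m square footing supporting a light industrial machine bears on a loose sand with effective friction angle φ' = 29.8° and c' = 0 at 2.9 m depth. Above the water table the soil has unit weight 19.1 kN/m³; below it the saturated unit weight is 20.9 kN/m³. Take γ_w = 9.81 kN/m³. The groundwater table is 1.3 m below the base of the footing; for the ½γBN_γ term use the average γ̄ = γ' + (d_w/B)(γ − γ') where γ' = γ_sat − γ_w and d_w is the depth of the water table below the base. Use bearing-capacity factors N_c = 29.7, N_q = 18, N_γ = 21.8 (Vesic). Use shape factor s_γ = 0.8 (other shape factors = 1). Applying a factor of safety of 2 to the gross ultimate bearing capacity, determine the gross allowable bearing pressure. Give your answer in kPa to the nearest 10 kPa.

q = γ·D_f = 19.1 × 2.9 = 55.39 kPa.
γ' = 11.09 kN/m³; averaging over the depth B below the base, γ̄ = γ' + (d_w/B)(γ − γ') = 15.911 kN/m³.
q·N_q = 55.39 × 18 = 997.02 kPa
0.5·γ·B·N_γ·s_γ = 0.5 × 15.911 × 2.16 × 21.8 × 0.8 = 299.68 kPa
q_ult = 997.02 + 299.68 = 1296.7 kPa.
q_all = q_ult / FS = 1296.7 / 2 = 648.35 kPa.

q_all ≈ 650 kPa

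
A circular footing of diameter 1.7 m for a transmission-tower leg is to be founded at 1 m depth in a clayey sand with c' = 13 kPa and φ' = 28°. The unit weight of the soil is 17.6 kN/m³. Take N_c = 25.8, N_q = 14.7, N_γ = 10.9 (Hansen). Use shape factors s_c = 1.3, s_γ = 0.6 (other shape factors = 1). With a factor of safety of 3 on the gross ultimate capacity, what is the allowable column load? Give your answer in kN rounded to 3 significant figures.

q = γ·D_f = 17.6 × 1 = 17.6 kPa.
c·N_c·s_c = 13 × 25.8 × 1.3 = 436.02 kPa
q·N_q = 17.6 × 14.7 = 258.72 kPa
0.5·γ·B·N_γ·s_γ = 0.5 × 17.6 × 1.7 × 10.9 × 0.6 = 97.838 kPa
q_ult = 436.02 + 258.72 + 97.838 = 792.58 kPa.
Gross allowable pressure q_all = 792.58 / 3 = 264.19 kPa.
Footing area = 2.2698 m², so allowable column load = 264.19 × 2.2698 = 599.66 kN.

P_all ≈ 600 kN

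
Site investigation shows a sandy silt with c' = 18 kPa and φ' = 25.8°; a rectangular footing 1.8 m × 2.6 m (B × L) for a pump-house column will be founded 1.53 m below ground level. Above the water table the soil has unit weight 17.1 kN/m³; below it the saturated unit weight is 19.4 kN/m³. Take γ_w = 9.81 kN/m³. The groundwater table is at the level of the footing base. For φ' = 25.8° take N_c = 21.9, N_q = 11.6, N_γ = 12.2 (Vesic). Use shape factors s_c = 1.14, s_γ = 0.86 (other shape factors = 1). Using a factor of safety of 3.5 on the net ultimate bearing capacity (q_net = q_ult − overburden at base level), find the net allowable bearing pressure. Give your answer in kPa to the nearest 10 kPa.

q = γ·D_f = 17.1 × 1.53 = 26.163 kPa.
For the ½γBN_γ term take γ' = 19.4 − 9.81 = 9.59 kN/m³ (soil below base is submerged).
c·N_c·s_c = 18 × 21.9 × 1.14 = 449.39 kPa
q·N_q = 26.163 × 11.6 = 303.49 kPa
0.5·γ·B·N_γ·s_γ = 0.5 × 9.59 × 1.8 × 12.2 × 0.86 = 90.556 kPa
q_ult = 449.39 + 303.49 + 90.556 = 843.44 kPa.
q_net = 843.44 − 26.163 = 817.27 kPa.
q_all(net) = 817.27 / 3.5 = 233.51 kPa.

q_all(net) ≈ 230 kPa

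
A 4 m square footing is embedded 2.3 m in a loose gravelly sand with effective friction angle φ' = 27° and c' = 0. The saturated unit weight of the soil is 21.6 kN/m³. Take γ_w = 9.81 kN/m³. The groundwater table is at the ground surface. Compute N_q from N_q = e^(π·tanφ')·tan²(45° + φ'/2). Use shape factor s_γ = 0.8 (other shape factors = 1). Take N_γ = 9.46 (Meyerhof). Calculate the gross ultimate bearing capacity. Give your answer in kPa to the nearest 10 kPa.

tan27° = 0.5095, so N_q = e^(π×0.5095)·tan²(58.5°) = 4.957 × 2.663 = 13.2.
Water table at ground surface, so effective unit weight γ' = 21.6 − 9.81 = 11.79 kN/m³ is used throughout; overburden q = 11.79 × 2.3 = 27.117 kPa; the same γ' applies in the ½γBN_γ term.
Surcharge term q·N_q = 27.117 × 13.199 = 357.92 kPa; self-weight term 0.5·γ·B·N_γ·s_γ = 0.5 × 11.79 × 4 × 9.46 × 0.8 = 178.45 kPa.
q_ult = 357.92 + 178.45 = 536.37 kPa.

q_ult ≈ 540 kPa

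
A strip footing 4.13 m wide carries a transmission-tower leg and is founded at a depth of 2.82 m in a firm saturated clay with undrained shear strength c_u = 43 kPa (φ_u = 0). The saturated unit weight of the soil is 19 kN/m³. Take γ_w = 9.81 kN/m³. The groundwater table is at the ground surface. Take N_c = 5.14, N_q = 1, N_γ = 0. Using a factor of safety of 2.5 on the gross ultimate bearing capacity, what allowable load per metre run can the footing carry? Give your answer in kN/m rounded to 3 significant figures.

≈ 408 kN/m

With the water table at the surface the whole profile is submerged: γ' = 19 − 9.81 = 9.19 kN/m³, so q = γ'·D_f = 25.916 kPa.
q_ult = c·N_c + q·N_q
     = 43 × 5.14 + 25.916 × 1
     = 221.02 + 25.916 = 246.94 kPa.
Gross allowable pressure q_all = 246.94 / 2.5 = 98.774 kPa.
Allowable wall load = q_all × B = 98.774 × 4.13 = 407.94 kN per metre run.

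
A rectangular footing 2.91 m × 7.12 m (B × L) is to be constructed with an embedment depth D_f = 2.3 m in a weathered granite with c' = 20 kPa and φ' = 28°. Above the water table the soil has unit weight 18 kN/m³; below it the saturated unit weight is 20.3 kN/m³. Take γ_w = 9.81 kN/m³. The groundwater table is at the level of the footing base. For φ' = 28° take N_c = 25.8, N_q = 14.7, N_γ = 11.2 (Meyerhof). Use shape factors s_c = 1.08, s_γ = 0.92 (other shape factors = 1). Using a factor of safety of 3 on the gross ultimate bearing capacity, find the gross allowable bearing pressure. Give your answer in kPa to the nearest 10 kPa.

q_all ≈ 440 kPa

Effective surcharge at the founding depth q = γ·D_f = 18 × 2.3 = 41.4 kPa.
The water table coincides with the base, so in the self-weight term γ → γ' = 10.49 kN/m³.
q_ult = c·N_c·s_c + q·N_q + 0.5·γ·B·N_γ·s_γ
     = 20 × 25.8 × 1.08 + 41.4 × 14.7 + 0.5 × 10.49 × 2.91 × 11.2 × 0.92
     = 557.28 + 608.58 + 157.27 = 1323.1 kPa.
q_all = 1323.1 / 3 = 441.04 kPa.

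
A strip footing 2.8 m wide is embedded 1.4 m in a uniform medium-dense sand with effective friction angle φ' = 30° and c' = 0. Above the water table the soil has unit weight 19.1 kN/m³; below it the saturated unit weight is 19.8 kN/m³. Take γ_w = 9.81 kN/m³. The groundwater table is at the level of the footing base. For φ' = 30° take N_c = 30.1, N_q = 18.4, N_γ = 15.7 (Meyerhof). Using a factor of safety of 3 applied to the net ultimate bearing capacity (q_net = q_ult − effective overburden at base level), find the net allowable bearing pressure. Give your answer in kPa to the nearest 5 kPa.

q_all(net) ≈ 230 kPa

Effective surcharge at the founding depth q = γ·D_f = 19.1 × 1.4 = 26.74 kPa.
The water table coincides with the base, so in the self-weight term γ → γ' = 9.99 kN/m³.
q_ult = q·N_q + 0.5·γ·B·N_γ
     = 26.74 × 18.4 + 0.5 × 9.99 × 2.8 × 15.7
     = 492.02 + 219.58 = 711.6 kPa.
Net ultimate: q_net = 711.6 − 26.74 = 684.86 kPa.
q_all(net) = 684.86 / 3 = 228.29 kPa.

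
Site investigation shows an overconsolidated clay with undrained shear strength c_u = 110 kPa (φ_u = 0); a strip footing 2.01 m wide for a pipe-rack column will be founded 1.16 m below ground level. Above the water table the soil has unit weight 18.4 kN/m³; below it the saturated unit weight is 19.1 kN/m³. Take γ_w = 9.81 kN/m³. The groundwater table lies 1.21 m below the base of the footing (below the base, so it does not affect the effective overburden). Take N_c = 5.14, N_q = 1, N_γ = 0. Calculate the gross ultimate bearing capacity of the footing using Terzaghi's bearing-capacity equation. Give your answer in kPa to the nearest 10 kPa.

q = γ·D_f = 18.4 × 1.16 = 21.344 kPa.
c·N_c = 110 × 5.14 = 565.4 kPa
q·N_q = 21.344 × 1 = 21.344 kPa
q_ult = 565.4 + 21.344 = 586.74 kPa.

q_ult ≈ 590 kPa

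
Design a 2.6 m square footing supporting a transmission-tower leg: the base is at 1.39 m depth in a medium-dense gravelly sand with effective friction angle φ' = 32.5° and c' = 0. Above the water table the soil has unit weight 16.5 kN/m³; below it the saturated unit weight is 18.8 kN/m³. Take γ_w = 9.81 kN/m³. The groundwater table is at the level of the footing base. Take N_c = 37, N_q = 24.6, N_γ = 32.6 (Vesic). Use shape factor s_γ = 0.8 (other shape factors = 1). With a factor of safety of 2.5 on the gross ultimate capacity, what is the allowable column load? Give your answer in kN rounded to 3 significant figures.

P_all ≈ 2350 kN

Overburden at base level: q = 16.5 × 1.39 = 22.935 kPa.
Below the base the soil is submerged, so the ½γBN_γ term uses γ' = 18.8 − 9.81 = 8.99 kN/m³.
Surcharge term q·N_q = 22.935 × 24.6 = 564.2 kPa; self-weight term 0.5·γ·B·N_γ·s_γ = 0.5 × 8.99 × 2.6 × 32.6 × 0.8 = 304.8 kPa.
q_ult = 564.2 + 304.8 = 869 kPa.
Gross allowable pressure q_all = 869 / 2.5 = 347.6 kPa.
Footing area = 6.76 m², so allowable column load = 347.6 × 6.76 = 2349.8 kN.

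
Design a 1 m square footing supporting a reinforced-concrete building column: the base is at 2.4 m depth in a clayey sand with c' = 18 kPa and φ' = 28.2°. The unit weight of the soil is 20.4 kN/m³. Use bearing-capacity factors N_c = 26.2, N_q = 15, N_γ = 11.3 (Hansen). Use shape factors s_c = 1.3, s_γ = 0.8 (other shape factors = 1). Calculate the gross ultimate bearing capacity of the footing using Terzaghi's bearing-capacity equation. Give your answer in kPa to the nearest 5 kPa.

q_ult ≈ 1440 kPa

Effective surcharge at the founding depth q = γ·D_f = 20.4 × 2.4 = 48.96 kPa.
q_ult = c·N_c·s_c + q·N_q + 0.5·γ·B·N_γ·s_γ
     = 18 × 26.2 × 1.3 + 48.96 × 15 + 0.5 × 20.4 × 1 × 11.3 × 0.8
     = 613.08 + 734.4 + 92.208 = 1439.7 kPa.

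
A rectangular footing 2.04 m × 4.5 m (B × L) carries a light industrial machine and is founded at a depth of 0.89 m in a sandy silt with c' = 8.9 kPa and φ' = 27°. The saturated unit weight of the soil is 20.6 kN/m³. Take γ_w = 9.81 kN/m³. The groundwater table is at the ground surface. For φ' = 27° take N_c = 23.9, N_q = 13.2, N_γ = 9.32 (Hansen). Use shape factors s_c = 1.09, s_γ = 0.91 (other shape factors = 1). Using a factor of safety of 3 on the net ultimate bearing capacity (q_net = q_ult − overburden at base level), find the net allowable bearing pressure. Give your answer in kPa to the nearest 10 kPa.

With the water table at the surface the whole profile is submerged: γ' = 20.6 − 9.81 = 10.79 kN/m³, so q = γ'·D_f = 9.6031 kPa; the same γ' applies in the ½γBN_γ term.
q_ult = c·N_c·s_c + q·N_q + 0.5·γ·B·N_γ·s_γ
     = 8.9 × 23.9 × 1.09 + 9.6031 × 13.2 + 0.5 × 10.79 × 2.04 × 9.32 × 0.91
     = 231.85 + 126.76 + 93.342 = 451.96 kPa.
q_net = 451.96 − 9.6031 = 442.35 kPa.
q_all(net) = 442.35 / 3 = 147.45 kPa.

q_all(net) ≈ 150 kPa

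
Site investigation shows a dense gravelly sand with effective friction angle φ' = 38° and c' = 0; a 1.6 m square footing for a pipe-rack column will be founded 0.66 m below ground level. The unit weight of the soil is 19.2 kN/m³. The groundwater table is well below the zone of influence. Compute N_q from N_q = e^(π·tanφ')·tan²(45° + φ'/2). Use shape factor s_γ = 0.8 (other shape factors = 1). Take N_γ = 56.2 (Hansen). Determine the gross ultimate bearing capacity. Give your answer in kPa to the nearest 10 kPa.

tan38° = 0.7813, so N_q = e^(π×0.7813)·tan²(64°) = 11.64 × 4.204 = 48.93.
Overburden at base level: q = 19.2 × 0.66 = 12.672 kPa.
Surcharge term q·N_q = 12.672 × 48.933 = 620.08 kPa; self-weight term 0.5·γ·B·N_γ·s_γ = 0.5 × 19.2 × 1.6 × 56.2 × 0.8 = 690.59 kPa.
q_ult = 620.08 + 690.59 = 1310.7 kPa.

q_ult ≈ 1310 kPa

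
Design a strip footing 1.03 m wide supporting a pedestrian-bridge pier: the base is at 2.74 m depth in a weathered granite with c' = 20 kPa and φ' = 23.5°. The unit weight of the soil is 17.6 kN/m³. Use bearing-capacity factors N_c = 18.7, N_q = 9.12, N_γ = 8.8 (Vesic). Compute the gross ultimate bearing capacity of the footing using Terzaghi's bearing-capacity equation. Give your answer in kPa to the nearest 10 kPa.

q_ult ≈ 890 kPa

Effective surcharge at the founding depth q = γ·D_f = 17.6 × 2.74 = 48.224 kPa.
q_ult = c·N_c + q·N_q + 0.5·γ·B·N_γ
     = 20 × 18.7 + 48.224 × 9.12 + 0.5 × 17.6 × 1.03 × 8.8
     = 374 + 439.8 + 79.763 = 893.57 kPa.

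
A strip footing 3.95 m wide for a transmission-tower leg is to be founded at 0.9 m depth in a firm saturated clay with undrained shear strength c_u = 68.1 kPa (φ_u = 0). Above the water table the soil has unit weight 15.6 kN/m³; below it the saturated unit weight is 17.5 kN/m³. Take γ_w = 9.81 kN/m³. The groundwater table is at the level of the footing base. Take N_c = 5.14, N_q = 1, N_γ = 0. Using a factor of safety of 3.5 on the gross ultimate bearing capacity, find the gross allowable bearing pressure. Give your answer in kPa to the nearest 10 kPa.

q_all ≈ 100 kPa

Overburden at base level: q = 15.6 × 0.9 = 14.04 kPa.
Cohesion term c·N_c = 68.1 × 5.14 = 350.03 kPa; surcharge term q·N_q = 14.04 × 1 = 14.04 kPa.
q_ult = 350.03 + 14.04 = 364.07 kPa.
q_all = 364.07 / 3.5 = 104.02 kPa.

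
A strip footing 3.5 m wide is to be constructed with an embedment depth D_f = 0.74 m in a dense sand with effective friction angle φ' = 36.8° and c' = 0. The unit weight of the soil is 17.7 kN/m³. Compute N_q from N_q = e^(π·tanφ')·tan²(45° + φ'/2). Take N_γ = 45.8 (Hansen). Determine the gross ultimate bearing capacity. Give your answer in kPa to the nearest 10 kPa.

q_ult ≈ 1970 kPa

tan36.8° = 0.7481, so N_q = e^(π×0.7481)·tan²(63.4°) = 10.488 × 3.988 = 41.82.
q = γ·D_f = 17.7 × 0.74 = 13.098 kPa.
q·N_q = 13.098 × 41.823 = 547.8 kPa
0.5·γ·B·N_γ = 0.5 × 17.7 × 3.5 × 45.8 = 1418.7 kPa
q_ult = 547.8 + 1418.7 = 1966.5 kPa.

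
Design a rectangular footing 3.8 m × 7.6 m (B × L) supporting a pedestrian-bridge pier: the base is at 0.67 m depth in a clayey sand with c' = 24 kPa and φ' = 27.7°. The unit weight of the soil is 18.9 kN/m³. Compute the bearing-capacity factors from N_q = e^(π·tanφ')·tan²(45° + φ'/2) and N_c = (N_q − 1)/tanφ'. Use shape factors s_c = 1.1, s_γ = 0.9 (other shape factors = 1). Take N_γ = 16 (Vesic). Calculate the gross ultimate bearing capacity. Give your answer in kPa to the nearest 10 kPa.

q_ult ≈ 1360 kPa

tan27.7° = 0.525, so N_q = e^(π×0.525)·tan²(58.85°) = 5.204 × 2.737 = 14.24.
N_c = (14.24 − 1)/tan27.7° = 25.23.
Overburden at base level: q = 18.9 × 0.67 = 12.663 kPa.
Cohesion term c·N_c·s_c = 24 × 25.226 × 1.1 = 665.95 kPa; surcharge term q·N_q = 12.663 × 14.244 = 180.37 kPa; self-weight term 0.5·γ·B·N_γ·s_γ = 0.5 × 18.9 × 3.8 × 16 × 0.9 = 517.1 kPa.
q_ult = 665.95 + 180.37 + 517.1 = 1363.4 kPa.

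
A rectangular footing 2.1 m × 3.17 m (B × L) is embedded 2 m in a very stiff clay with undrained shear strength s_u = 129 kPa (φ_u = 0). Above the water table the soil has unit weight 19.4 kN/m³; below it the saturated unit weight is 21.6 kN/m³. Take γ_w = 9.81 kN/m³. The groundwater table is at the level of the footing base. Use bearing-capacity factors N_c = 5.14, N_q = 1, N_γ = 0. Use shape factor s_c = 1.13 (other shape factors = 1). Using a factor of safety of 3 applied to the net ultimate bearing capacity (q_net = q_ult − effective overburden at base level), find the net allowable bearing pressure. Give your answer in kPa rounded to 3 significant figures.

q_all(net) ≈ 250 kPa

Overburden at base level: q = 19.4 × 2 = 38.8 kPa.
Cohesion term c·N_c·s_c = 129 × 5.14 × 1.13 = 749.26 kPa; surcharge term q·N_q = 38.8 × 1 = 38.8 kPa.
q_ult = 749.26 + 38.8 = 788.06 kPa.
Net ultimate: q_net = 788.06 − 38.8 = 749.26 kPa.
q_all(net) = 749.26 / 3 = 249.75 kPa.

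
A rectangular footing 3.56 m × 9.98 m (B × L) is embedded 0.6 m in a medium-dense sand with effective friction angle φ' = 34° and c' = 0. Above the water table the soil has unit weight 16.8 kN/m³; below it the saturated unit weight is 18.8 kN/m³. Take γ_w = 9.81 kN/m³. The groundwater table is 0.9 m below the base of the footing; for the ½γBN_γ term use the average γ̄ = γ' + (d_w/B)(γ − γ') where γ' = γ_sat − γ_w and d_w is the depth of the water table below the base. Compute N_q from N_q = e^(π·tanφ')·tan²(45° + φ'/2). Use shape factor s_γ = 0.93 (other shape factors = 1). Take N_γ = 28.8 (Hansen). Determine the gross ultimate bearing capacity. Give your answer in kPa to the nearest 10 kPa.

tan34° = 0.6745, so N_q = e^(π×0.6745)·tan²(62°) = 8.323 × 3.537 = 29.44.
Overburden at base level: q = 16.8 × 0.6 = 10.08 kPa.
The water table is 0.9 m below the base (< B = 3.56 m), so the ½γBN_γ term uses γ̄ = γ' + (d_w/B)(γ − γ') = 8.99 + (0.9/3.56)(16.8 − 8.99) = 10.964 kN/m³.
Surcharge term q·N_q = 10.08 × 29.44 = 296.75 kPa; self-weight term 0.5·γ·B·N_γ·s_γ = 0.5 × 10.964 × 3.56 × 28.8 × 0.93 = 522.74 kPa.
q_ult = 296.75 + 522.74 = 819.49 kPa.

q_ult ≈ 820 kPa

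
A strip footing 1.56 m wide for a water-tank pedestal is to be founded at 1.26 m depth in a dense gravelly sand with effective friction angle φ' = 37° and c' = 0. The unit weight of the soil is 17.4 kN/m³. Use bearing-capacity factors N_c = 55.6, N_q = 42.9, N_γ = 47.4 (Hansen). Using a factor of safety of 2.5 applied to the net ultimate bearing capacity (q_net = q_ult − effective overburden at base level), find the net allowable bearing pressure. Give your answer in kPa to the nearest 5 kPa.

q_all(net) ≈ 625 kPa

Effective surcharge at the founding depth q = γ·D_f = 17.4 × 1.26 = 21.924 kPa.
q_ult = q·N_q + 0.5·γ·B·N_γ
     = 21.924 × 42.9 + 0.5 × 17.4 × 1.56 × 47.4
     = 940.54 + 643.31 = 1583.9 kPa.
Net ultimate: q_net = 1583.9 − 21.924 = 1561.9 kPa.
q_all(net) = 1561.9 / 2.5 = 624.77 kPa.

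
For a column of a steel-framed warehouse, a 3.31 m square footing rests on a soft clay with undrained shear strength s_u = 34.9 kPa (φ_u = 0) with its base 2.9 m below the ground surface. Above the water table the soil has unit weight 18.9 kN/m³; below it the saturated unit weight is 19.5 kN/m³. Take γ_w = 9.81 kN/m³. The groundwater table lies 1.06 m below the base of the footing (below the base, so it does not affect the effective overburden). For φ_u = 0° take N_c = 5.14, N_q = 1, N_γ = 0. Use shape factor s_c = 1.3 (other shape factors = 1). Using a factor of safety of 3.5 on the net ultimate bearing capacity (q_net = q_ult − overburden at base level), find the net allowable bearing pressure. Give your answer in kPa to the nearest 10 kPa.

q_all(net) ≈ 70 kPa

Overburden at base level: q = 18.9 × 2.9 = 54.81 kPa.
Cohesion term c·N_c·s_c = 34.9 × 5.14 × 1.3 = 233.2 kPa; surcharge term q·N_q = 54.81 × 1 = 54.81 kPa.
q_ult = 233.2 + 54.81 = 288.01 kPa.
q_net = 288.01 − 54.81 = 233.2 kPa.
q_all(net) = 233.2 / 3.5 = 66.629 kPa.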